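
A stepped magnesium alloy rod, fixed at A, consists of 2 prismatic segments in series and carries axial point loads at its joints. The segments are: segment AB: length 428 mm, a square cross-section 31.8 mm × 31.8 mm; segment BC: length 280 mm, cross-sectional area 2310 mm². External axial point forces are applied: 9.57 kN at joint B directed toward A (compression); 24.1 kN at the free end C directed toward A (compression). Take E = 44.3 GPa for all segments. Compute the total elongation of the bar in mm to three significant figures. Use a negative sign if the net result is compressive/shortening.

Internal axial forces (sectioning from the free end, tension +): N_BC = -24.1 kN, N_AB = -33.67 kN.
A_AB = 1011 mm².
δ_AB = -33670·428/(1011·44300) = -0.3217 mm
δ_BC = -24100·280/(2310·44300) = -0.06594 mm
δ = Σδ_i = -0.3876 mm.

-0.388 mm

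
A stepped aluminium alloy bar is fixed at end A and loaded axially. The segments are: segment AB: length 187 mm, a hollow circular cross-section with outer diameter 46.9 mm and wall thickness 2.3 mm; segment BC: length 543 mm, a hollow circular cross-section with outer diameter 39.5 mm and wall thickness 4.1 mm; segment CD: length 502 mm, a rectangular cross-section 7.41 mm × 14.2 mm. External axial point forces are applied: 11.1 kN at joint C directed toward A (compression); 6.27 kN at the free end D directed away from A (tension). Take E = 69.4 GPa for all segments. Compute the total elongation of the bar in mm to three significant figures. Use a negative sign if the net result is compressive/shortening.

0.308 mm

Internal axial forces (sectioning from the free end, tension +): N_CD = 6.27 kN, N_BC = -4.83 kN, N_AB = -4.83 kN.
A_AB = 322.3 mm².
A_BC = 456 mm².
A_CD = 105.2 mm².
δ_AB = -4830·187/(322.3·69400) = -0.04038 mm
δ_BC = -4830·543/(456·69400) = -0.08288 mm
δ_CD = 6270·502/(105.2·69400) = 0.431 mm
δ = Σδ_i = 0.3078 mm.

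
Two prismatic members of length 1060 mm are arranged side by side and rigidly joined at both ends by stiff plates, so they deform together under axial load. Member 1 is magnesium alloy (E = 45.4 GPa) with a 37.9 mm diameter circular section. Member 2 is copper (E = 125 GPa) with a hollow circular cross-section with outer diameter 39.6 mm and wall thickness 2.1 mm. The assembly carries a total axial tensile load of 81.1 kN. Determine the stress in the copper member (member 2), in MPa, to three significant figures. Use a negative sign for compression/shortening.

123 MPa

A_1 = 1128 mm².
A_2 = 247.4 mm².
Equal strain + equilibrium ⇒ each member carries load in proportion to AE: A₁E₁ = 51220000 N, A₂E₂ = 30930000 N, ΣAE = 82140000 N.
σ₂ = P·E₂/ΣAE = 81100·125000/82140000 = 123.4 MPa.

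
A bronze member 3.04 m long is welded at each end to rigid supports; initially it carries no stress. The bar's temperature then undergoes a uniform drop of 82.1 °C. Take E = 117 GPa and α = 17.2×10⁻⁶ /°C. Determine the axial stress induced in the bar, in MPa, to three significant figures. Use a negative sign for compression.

165 MPa

Free thermal expansion αLΔT = 17.2e-6 · 3040 · -82.1 = -4.293 mm.
The walls impose strain ε = −(-4.293)/3040 = 1.4121e-03; σ = Eε = 117000 · 1.4121e-03 = 165.2 MPa.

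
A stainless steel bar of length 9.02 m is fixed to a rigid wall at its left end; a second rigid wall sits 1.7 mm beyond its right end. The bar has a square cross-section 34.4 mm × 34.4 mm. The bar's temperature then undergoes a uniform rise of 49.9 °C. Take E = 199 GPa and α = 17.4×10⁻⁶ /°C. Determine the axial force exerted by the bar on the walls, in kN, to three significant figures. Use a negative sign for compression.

-160 kN

Free thermal expansion αLΔT = 17.4e-6 · 9020 · 49.9 = 7.832 mm.
The walls engage after the gap closes; constrained expansion = 7.832 − 1.7 = 6.132 mm.
The walls impose strain ε = −(6.132)/9020 = -6.7979e-04; σ = Eε = 199000 · -6.7979e-04 = -135.3 MPa.
Wall reaction R = σ·A = -135.3·1183 = -160100 N = -160.1 kN.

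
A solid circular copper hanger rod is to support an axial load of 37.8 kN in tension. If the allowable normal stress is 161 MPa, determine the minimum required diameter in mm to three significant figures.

Required area A ≥ P/σ_allow = 37800/161 = 234.8 mm².
For a solid circular section, d ≥ √(4A/π) = 17.29 mm.

17.3 mm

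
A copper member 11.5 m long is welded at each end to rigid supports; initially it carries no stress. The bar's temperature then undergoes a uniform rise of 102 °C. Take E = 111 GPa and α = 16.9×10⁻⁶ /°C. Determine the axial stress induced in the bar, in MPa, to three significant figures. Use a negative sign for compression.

-191 MPa

Free thermal expansion αLΔT = 16.9e-6 · 11500 · 102 = 19.82 mm.
The walls impose strain ε = −(19.82)/11500 = -1.7238e-03; σ = Eε = 111000 · -1.7238e-03 = -191.3 MPa.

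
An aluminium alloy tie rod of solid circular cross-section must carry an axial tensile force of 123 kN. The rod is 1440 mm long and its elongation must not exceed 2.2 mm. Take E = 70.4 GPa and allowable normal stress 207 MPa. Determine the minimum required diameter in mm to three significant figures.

38.2 mm

Required area A ≥ P/σ_allow = 123000/207 = 594.2 mm².
For a solid circular section, d ≥ √(4A/π) = 27.51 mm.
Elongation limit: A ≥ PL/(Eδ_allow) = 123000·1440/(70400·2.2) = 1144 mm² ⇒ d ≥ 38.16 mm.
The elongation limit governs.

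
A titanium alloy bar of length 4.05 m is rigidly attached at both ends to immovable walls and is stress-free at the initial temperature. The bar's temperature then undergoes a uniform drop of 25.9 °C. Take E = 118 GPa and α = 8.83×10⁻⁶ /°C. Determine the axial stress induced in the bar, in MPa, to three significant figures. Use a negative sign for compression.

Free thermal expansion αLΔT = 8.83e-6 · 4050 · -25.9 = -0.9262 mm.
The walls impose strain ε = −(-0.9262)/4050 = 2.2870e-04; σ = Eε = 118000 · 2.2870e-04 = 26.99 MPa.

27.0 MPa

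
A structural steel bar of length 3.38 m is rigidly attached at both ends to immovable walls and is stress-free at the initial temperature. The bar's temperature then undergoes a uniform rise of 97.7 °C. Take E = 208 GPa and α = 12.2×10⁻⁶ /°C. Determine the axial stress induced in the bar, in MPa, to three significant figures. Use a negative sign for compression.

Free thermal expansion αLΔT = 12.2e-6 · 3380 · 97.7 = 4.029 mm.
The walls impose strain ε = −(4.029)/3380 = -1.1919e-03; σ = Eε = 208000 · -1.1919e-03 = -247.9 MPa.

-248 MPa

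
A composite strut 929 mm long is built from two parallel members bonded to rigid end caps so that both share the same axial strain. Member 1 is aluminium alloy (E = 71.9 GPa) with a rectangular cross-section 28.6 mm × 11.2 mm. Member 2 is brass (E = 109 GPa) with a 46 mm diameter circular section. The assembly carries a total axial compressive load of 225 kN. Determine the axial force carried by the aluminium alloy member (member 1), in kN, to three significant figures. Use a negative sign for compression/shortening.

A_1 = 320.3 mm².
A_2 = 1662 mm².
Equal strain + equilibrium ⇒ each member carries load in proportion to AE: A₁E₁ = 23030000 N, A₂E₂ = 181100000 N, ΣAE = 204200000 N.
F₁ = P·A₁E₁/ΣAE = -225000·23030000/204200000 = -25380 N.

-25.4 kN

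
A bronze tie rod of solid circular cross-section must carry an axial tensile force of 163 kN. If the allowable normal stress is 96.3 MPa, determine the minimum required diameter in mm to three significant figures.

Required area A ≥ P/σ_allow = 163000/96.3 = 1693 mm².
For a solid circular section, d ≥ √(4A/π) = 46.42 mm.

46.4 mm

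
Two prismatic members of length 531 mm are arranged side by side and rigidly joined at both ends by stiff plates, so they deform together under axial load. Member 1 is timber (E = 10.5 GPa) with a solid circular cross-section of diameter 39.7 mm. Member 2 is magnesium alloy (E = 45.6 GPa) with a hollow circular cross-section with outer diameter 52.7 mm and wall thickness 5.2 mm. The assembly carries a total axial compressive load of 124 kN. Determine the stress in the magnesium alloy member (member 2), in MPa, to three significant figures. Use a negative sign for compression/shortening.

-117 MPa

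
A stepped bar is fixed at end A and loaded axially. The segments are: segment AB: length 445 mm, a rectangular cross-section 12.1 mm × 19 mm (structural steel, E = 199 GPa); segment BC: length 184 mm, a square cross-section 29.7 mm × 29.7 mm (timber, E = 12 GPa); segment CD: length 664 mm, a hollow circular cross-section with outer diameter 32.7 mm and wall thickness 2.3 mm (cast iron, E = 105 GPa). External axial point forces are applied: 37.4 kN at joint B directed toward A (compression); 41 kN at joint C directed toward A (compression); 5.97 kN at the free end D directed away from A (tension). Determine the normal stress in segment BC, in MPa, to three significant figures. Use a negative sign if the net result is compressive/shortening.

Internal axial forces (sectioning from the free end, tension +): N_CD = 5.97 kN, N_BC = -35.03 kN, N_AB = -72.43 kN.
A_BC = 882.1 mm².
σ_BC = N_BC/A_BC = -35030/882.1 = -39.71 MPa.

-39.7 MPa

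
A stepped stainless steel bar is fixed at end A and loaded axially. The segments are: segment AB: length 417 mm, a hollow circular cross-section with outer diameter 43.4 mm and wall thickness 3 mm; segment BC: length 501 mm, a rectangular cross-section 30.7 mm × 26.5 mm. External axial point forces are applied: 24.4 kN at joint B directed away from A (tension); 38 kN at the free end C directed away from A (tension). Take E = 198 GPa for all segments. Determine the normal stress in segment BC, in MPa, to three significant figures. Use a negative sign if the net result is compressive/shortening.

Internal axial forces (sectioning from the free end, tension +): N_BC = 38 kN, N_AB = 62.4 kN.
A_BC = 813.5 mm².
σ_BC = N_BC/A_BC = 38000/813.5 = 46.71 MPa.

46.7 MPa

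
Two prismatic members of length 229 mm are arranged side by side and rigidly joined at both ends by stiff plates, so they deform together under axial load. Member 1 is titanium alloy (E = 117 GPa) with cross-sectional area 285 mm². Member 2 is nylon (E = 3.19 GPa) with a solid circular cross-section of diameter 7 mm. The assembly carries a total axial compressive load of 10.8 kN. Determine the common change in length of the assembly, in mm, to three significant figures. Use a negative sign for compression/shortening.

-0.0739 mm

A_2 = 38.48 mm².
Equal strain + equilibrium ⇒ each member carries load in proportion to AE: A₁E₁ = 33340000 N, A₂E₂ = 122800 N, ΣAE = 33470000 N.
δ = PL/ΣAE = -10800·229/33470000 = -0.0739 mm.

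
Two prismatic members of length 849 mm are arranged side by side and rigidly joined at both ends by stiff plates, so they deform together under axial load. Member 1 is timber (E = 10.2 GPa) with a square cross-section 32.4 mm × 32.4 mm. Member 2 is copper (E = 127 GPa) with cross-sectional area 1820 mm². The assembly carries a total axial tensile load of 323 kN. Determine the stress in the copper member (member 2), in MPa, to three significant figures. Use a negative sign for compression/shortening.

170 MPa

A_1 = 1050 mm².
Equal strain + equilibrium ⇒ each member carries load in proportion to AE: A₁E₁ = 10710000 N, A₂E₂ = 231100000 N, ΣAE = 241800000 N.
σ₂ = P·E₂/ΣAE = 323000·127000/241800000 = 169.6 MPa.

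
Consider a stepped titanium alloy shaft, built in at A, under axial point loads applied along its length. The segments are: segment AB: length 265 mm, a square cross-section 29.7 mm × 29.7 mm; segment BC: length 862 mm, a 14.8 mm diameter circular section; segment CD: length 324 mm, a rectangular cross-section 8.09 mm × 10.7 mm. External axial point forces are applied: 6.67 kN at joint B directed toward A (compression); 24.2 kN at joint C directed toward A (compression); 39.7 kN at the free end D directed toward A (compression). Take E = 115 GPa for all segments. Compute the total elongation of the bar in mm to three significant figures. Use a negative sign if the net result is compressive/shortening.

Internal axial forces (sectioning from the free end, tension +): N_CD = -39.7 kN, N_BC = -63.9 kN, N_AB = -70.57 kN.
A_AB = 882.1 mm².
A_BC = 172 mm².
A_CD = 86.56 mm².
δ_AB = -70570·265/(882.1·115000) = -0.1844 mm
δ_BC = -63900·862/(172·115000) = -2.784 mm
δ_CD = -39700·324/(86.56·115000) = -1.292 mm
δ = Σδ_i = -4.261 mm.

-4.26 mm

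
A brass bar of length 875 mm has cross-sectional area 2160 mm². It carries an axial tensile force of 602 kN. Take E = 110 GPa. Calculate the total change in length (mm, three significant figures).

δ_mech = NL/(AE) = 602000·875/(2160·110000) = 2.217 mm.

2.22 mm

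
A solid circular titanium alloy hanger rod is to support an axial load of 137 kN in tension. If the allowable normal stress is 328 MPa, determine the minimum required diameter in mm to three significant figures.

23.1 mm

Required area A ≥ P/σ_allow = 137000/328 = 417.7 mm².
For a solid circular section, d ≥ √(4A/π) = 23.06 mm.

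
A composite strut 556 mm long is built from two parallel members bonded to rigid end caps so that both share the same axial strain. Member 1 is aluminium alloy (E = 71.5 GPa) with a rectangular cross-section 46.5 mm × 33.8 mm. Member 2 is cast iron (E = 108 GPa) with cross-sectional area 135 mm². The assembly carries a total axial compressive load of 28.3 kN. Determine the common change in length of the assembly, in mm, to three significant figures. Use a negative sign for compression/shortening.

A_1 = 1572 mm².
Equal strain + equilibrium ⇒ each member carries load in proportion to AE: A₁E₁ = 112400000 N, A₂E₂ = 14580000 N, ΣAE = 127000000 N.
δ = PL/ΣAE = -28300·556/127000000 = -0.1239 mm.

-0.124 mm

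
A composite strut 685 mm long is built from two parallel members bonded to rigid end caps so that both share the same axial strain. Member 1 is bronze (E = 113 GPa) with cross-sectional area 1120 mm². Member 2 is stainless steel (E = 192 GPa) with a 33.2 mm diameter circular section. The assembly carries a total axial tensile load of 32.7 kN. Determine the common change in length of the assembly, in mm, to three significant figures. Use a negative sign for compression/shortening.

0.0765 mm

A_2 = 865.7 mm².
Equal strain + equilibrium ⇒ each member carries load in proportion to AE: A₁E₁ = 126600000 N, A₂E₂ = 166200000 N, ΣAE = 292800000 N.
δ = PL/ΣAE = 32700·685/292800000 = 0.07651 mm.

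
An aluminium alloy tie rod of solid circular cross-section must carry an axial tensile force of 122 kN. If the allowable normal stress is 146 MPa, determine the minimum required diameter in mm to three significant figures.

32.6 mm

Required area A ≥ P/σ_allow = 122000/146 = 835.6 mm².
For a solid circular section, d ≥ √(4A/π) = 32.62 mm.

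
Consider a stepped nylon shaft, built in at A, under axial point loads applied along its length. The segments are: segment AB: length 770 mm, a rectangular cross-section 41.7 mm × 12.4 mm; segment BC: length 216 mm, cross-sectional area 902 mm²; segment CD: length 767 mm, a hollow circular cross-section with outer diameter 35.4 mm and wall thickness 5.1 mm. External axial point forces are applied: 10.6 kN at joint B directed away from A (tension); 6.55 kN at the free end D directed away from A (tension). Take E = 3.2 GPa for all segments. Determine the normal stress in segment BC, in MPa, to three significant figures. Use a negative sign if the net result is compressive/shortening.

7.26 MPa

Internal axial forces (sectioning from the free end, tension +): N_CD = 6.55 kN, N_BC = 6.55 kN, N_AB = 17.15 kN.
σ_BC = N_BC/A_BC = 6550/902 = 7.262 MPa.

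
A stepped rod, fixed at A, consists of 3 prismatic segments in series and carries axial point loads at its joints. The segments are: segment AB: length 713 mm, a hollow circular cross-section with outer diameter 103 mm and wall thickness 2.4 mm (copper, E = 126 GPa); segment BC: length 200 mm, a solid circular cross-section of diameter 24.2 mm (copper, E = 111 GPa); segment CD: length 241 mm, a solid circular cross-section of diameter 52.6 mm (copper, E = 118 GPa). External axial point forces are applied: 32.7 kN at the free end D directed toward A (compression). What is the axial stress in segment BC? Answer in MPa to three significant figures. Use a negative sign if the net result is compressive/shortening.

-71.1 MPa

Internal axial forces (sectioning from the free end, tension +): N_CD = -32.7 kN, N_BC = -32.7 kN, N_AB = -32.7 kN.
A_BC = 460 mm².
σ_BC = N_BC/A_BC = -32700/460 = -71.09 MPa.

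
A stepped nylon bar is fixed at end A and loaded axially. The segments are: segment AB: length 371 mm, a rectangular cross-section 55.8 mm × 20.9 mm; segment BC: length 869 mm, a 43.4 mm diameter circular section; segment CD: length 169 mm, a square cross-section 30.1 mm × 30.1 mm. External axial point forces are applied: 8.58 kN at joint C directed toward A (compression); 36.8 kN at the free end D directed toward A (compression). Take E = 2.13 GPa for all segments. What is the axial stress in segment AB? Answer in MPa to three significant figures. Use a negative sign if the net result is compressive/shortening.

-38.9 MPa

Internal axial forces (sectioning from the free end, tension +): N_CD = -36.8 kN, N_BC = -45.38 kN, N_AB = -45.38 kN.
A_AB = 1166 mm².
σ_AB = N_AB/A_AB = -45380/1166 = -38.91 MPa.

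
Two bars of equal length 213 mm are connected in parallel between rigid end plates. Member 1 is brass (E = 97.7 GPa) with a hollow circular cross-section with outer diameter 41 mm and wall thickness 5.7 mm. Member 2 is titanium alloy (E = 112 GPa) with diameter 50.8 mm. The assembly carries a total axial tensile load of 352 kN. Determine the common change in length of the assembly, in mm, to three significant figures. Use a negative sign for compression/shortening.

A_1 = 632.1 mm².
A_2 = 2027 mm².
Equal strain + equilibrium ⇒ each member carries load in proportion to AE: A₁E₁ = 61760000 N, A₂E₂ = 227000000 N, ΣAE = 288800000 N.
δ = PL/ΣAE = 352000·213/288800000 = 0.2596 mm.

0.260 mm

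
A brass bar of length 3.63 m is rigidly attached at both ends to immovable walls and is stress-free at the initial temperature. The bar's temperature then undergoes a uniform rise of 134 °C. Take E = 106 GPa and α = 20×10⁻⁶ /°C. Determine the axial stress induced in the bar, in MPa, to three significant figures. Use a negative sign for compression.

Free thermal expansion αLΔT = 20e-6 · 3630 · 134 = 9.728 mm.
The walls impose strain ε = −(9.728)/3630 = -2.6800e-03; σ = Eε = 106000 · -2.6800e-03 = -284.1 MPa.

-284 MPa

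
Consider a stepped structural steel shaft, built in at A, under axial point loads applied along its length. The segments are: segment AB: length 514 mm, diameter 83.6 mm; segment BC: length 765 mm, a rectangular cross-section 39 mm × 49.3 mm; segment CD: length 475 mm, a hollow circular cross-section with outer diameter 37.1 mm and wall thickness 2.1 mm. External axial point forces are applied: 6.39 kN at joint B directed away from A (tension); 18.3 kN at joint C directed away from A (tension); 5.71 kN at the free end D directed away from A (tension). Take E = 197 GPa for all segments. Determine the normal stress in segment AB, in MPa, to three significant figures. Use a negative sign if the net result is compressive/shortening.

5.54 MPa

Internal axial forces (sectioning from the free end, tension +): N_CD = 5.71 kN, N_BC = 24.01 kN, N_AB = 30.4 kN.
A_AB = 5489 mm².
σ_AB = N_AB/A_AB = 30400/5489 = 5.538 MPa.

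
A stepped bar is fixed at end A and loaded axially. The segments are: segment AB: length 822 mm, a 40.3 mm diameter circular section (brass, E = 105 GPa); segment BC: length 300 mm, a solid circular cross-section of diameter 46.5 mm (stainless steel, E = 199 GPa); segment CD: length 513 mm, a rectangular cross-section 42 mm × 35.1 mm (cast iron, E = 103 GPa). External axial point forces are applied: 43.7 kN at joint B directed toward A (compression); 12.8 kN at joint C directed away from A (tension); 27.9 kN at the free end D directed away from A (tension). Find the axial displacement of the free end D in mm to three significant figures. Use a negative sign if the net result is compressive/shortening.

Internal axial forces (sectioning from the free end, tension +): N_CD = 27.9 kN, N_BC = 40.7 kN, N_AB = -3 kN.
A_AB = 1276 mm².
A_BC = 1698 mm².
A_CD = 1474 mm².
δ_AB = -3000·822/(1276·105000) = -0.01841 mm
δ_BC = 40700·300/(1698·199000) = 0.03613 mm
δ_CD = 27900·513/(1474·103000) = 0.09426 mm
δ = Σδ_i = 0.112 mm.

0.112 mm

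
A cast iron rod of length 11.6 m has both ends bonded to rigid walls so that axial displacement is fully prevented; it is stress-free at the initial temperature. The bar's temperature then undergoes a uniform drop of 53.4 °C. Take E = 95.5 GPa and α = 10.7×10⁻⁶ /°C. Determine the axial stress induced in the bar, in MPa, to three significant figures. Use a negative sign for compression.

Free thermal expansion αLΔT = 10.7e-6 · 11600 · -53.4 = -6.628 mm.
The walls impose strain ε = −(-6.628)/11600 = 5.7138e-04; σ = Eε = 95500 · 5.7138e-04 = 54.57 MPa.

54.6 MPa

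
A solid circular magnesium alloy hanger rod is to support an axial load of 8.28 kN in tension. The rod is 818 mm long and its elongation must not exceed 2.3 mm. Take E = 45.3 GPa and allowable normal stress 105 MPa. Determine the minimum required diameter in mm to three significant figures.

Required area A ≥ P/σ_allow = 8280/105 = 78.86 mm².
For a solid circular section, d ≥ √(4A/π) = 10.02 mm.
Elongation limit: A ≥ PL/(Eδ_allow) = 8280·818/(45300·2.3) = 65.01 mm² ⇒ d ≥ 9.098 mm.
The stress limit governs.

10.0 mm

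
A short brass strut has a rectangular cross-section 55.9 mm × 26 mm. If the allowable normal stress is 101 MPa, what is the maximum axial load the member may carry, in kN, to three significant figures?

147 kN

A = 1453 mm².
P_max = σ_allow · A = 101 · 1453 = 146800 N = 146.8 kN.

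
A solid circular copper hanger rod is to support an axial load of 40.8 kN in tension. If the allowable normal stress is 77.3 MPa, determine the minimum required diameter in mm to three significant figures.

Required area A ≥ P/σ_allow = 40800/77.3 = 527.8 mm².
For a solid circular section, d ≥ √(4A/π) = 25.92 mm.

25.9 mm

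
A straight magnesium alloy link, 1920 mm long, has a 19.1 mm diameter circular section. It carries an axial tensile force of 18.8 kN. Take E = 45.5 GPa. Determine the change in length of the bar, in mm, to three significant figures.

A = 286.5 mm².
δ_mech = NL/(AE) = 18800·1920/(286.5·45500) = 2.769 mm.

2.77 mm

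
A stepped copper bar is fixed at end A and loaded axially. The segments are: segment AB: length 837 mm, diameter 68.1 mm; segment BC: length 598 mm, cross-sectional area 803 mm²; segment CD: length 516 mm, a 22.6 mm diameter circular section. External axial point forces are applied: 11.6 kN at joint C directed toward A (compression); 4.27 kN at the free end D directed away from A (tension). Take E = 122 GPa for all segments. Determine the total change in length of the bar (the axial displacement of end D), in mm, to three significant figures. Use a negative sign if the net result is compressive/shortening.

Internal axial forces (sectioning from the free end, tension +): N_CD = 4.27 kN, N_BC = -7.33 kN, N_AB = -7.33 kN.
A_AB = 3642 mm².
A_CD = 401.1 mm².
δ_AB = -7330·837/(3642·122000) = -0.01381 mm
δ_BC = -7330·598/(803·122000) = -0.04474 mm
δ_CD = 4270·516/(401.1·122000) = 0.04502 mm
δ = Σδ_i = -0.01353 mm.

-0.0135 mm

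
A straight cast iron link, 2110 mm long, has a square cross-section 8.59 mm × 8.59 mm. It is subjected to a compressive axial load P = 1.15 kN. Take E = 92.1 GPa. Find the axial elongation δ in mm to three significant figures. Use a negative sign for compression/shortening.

A = 73.79 mm².
δ_mech = NL/(AE) = -1150·2110/(73.79·92100) = -0.3571 mm.

-0.357 mm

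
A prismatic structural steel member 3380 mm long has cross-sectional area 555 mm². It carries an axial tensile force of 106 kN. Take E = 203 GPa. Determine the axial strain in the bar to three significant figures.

9.41e-04

σ = N/A = 191 MPa; ε = σ/E = 191/203000 = 9.408e-04.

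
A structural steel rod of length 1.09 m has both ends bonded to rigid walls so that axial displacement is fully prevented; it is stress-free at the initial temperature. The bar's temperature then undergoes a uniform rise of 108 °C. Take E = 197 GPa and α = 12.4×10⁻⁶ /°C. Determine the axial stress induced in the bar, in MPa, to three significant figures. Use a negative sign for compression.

Free thermal expansion αLΔT = 12.4e-6 · 1090 · 108 = 1.46 mm.
The walls impose strain ε = −(1.46)/1090 = -1.3392e-03; σ = Eε = 197000 · -1.3392e-03 = -263.8 MPa.

-264 MPa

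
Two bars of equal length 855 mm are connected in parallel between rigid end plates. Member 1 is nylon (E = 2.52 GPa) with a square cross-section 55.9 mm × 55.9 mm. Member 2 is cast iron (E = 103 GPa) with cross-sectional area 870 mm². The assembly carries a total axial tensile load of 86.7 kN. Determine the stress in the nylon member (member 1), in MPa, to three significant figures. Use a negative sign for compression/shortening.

2.24 MPa

A_1 = 3125 mm².
Equal strain + equilibrium ⇒ each member carries load in proportion to AE: A₁E₁ = 7875000 N, A₂E₂ = 89610000 N, ΣAE = 97480000 N.
σ₁ = P·E₁/ΣAE = 86700·2520/97480000 = 2.241 MPa.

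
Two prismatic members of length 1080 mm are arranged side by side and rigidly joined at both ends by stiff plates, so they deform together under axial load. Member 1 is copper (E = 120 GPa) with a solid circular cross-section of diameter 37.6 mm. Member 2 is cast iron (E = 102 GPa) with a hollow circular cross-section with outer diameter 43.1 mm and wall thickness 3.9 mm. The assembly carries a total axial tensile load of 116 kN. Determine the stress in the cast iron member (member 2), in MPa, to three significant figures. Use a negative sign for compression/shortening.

64.9 MPa

A_1 = 1110 mm².
A_2 = 480.3 mm².
Equal strain + equilibrium ⇒ each member carries load in proportion to AE: A₁E₁ = 133200000 N, A₂E₂ = 48990000 N, ΣAE = 182200000 N.
σ₂ = P·E₂/ΣAE = 116000·102000/182200000 = 64.93 MPa.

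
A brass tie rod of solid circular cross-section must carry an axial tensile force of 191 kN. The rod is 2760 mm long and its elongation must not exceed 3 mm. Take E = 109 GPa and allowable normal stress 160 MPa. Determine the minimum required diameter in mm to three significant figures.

45.3 mm

Required area A ≥ P/σ_allow = 191000/160 = 1194 mm².
For a solid circular section, d ≥ √(4A/π) = 38.99 mm.
Elongation limit: A ≥ PL/(Eδ_allow) = 191000·2760/(109000·3) = 1612 mm² ⇒ d ≥ 45.31 mm.
The elongation limit governs.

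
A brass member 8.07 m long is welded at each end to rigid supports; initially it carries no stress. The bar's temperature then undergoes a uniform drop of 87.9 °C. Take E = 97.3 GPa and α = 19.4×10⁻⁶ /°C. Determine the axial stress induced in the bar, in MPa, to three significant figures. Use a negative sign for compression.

Free thermal expansion αLΔT = 19.4e-6 · 8070 · -87.9 = -13.76 mm.
The walls impose strain ε = −(-13.76)/8070 = 1.7053e-03; σ = Eε = 97300 · 1.7053e-03 = 165.9 MPa.

166 MPa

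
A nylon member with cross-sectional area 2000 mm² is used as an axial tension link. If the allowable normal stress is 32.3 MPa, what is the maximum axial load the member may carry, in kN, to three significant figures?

P_max = σ_allow · A = 32.3 · 2000 = 64600 N = 64.6 kN.

64.6 kN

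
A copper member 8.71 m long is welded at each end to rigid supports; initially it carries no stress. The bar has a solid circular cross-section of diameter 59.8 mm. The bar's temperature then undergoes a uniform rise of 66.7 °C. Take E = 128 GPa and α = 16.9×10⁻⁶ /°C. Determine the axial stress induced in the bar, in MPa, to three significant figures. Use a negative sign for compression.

Free thermal expansion αLΔT = 16.9e-6 · 8710 · 66.7 = 9.818 mm.
The walls impose strain ε = −(9.818)/8710 = -1.1272e-03; σ = Eε = 128000 · -1.1272e-03 = -144.3 MPa.

-144 MPa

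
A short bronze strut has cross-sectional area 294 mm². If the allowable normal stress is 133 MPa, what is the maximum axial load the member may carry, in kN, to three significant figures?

39.1 kN

P_max = σ_allow · A = 133 · 294 = 39100 N = 39.1 kN.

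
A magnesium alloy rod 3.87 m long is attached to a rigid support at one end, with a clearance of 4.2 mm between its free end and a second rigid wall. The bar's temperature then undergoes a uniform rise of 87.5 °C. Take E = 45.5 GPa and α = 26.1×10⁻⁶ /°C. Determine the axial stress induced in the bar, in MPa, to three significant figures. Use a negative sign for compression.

Free thermal expansion αLΔT = 26.1e-6 · 3870 · 87.5 = 8.838 mm.
The walls engage after the gap closes; constrained expansion = 8.838 − 4.2 = 4.638 mm.
The walls impose strain ε = −(4.638)/3870 = -1.1985e-03; σ = Eε = 45500 · -1.1985e-03 = -54.53 MPa.

-54.5 MPa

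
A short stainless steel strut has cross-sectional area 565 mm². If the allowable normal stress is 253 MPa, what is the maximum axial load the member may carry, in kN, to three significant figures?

143 kN

P_max = σ_allow · A = 253 · 565 = 142900 N = 142.9 kN.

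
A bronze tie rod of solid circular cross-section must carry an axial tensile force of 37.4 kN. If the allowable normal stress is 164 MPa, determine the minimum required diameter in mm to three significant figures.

Required area A ≥ P/σ_allow = 37400/164 = 228 mm².
For a solid circular section, d ≥ √(4A/π) = 17.04 mm.

17.0 mm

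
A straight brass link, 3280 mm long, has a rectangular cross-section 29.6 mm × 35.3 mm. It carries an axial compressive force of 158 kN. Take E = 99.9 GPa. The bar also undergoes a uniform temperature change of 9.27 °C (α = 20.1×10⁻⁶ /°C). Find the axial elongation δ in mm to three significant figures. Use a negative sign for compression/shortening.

-4.35 mm

A = 1045 mm².
δ_mech = NL/(AE) = -158000·3280/(1045·99900) = -4.965 mm.
δ_thermal = αLΔT = 20.1e-6·3280·9.27 = 0.6112 mm.
δ = δ_mech + δ_thermal = -4.354 mm.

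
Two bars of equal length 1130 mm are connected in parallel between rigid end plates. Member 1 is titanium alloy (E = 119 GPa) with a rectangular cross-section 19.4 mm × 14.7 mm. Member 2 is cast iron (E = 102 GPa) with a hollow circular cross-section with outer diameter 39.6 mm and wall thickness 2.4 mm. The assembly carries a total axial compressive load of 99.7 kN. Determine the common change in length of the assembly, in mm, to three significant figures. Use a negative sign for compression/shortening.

-1.80 mm

A_1 = 285.2 mm².
A_2 = 280.5 mm².
Equal strain + equilibrium ⇒ each member carries load in proportion to AE: A₁E₁ = 33940000 N, A₂E₂ = 28610000 N, ΣAE = 62550000 N.
δ = PL/ΣAE = -99700·1130/62550000 = -1.801 mm.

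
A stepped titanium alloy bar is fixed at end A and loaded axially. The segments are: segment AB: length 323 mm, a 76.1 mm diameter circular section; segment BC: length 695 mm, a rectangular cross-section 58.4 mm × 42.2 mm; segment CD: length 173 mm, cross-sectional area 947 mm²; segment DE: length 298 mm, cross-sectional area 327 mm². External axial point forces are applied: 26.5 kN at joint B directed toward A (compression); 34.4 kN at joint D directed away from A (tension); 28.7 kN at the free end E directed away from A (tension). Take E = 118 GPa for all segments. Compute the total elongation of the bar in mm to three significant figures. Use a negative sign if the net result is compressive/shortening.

0.492 mm

Internal axial forces (sectioning from the free end, tension +): N_DE = 28.7 kN, N_CD = 63.1 kN, N_BC = 63.1 kN, N_AB = 36.6 kN.
A_AB = 4548 mm².
A_BC = 2464 mm².
δ_AB = 36600·323/(4548·118000) = 0.02203 mm
δ_BC = 63100·695/(2464·118000) = 0.1508 mm
δ_CD = 63100·173/(947·118000) = 0.09769 mm
δ_DE = 28700·298/(327·118000) = 0.2217 mm
δ = Σδ_i = 0.4922 mm.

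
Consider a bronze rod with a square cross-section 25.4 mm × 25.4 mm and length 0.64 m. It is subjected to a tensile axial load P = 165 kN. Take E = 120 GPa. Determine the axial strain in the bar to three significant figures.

A = 645.2 mm².
σ = N/A = 255.8 MPa; ε = σ/E = 255.8/120000 = 2.131e-03.

0.00213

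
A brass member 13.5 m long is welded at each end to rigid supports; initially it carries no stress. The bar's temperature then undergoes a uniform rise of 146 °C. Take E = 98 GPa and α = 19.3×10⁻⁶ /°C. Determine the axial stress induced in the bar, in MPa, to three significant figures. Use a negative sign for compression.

-276 MPa

Free thermal expansion αLΔT = 19.3e-6 · 13500 · 146 = 38.04 mm.
The walls impose strain ε = −(38.04)/13500 = -2.8178e-03; σ = Eε = 98000 · -2.8178e-03 = -276.1 MPa.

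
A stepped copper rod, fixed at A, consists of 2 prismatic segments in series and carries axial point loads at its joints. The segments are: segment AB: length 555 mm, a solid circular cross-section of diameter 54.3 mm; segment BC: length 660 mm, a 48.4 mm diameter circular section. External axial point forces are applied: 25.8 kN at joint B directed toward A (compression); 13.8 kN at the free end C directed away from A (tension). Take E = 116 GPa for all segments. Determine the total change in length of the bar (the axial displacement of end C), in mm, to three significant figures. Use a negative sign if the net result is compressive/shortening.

0.0179 mm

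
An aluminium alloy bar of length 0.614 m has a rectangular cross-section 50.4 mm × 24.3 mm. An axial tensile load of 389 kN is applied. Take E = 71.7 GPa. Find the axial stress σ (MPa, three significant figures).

A = 1225 mm².
σ = N/A = 389000/1225 = 317.6 MPa.

318 MPa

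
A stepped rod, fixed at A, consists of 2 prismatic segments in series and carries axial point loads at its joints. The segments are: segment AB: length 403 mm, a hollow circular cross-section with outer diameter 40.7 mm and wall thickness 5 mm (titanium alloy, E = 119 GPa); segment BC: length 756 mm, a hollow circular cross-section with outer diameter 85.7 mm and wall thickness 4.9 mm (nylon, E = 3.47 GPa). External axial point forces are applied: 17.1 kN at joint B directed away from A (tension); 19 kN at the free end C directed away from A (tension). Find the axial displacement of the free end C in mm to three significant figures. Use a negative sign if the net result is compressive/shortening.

3.55 mm

Internal axial forces (sectioning from the free end, tension +): N_BC = 19 kN, N_AB = 36.1 kN.
A_AB = 560.8 mm².
A_BC = 1244 mm².
δ_AB = 36100·403/(560.8·119000) = 0.218 mm
δ_BC = 19000·756/(1244·3470) = 3.328 mm
δ = Σδ_i = 3.546 mm.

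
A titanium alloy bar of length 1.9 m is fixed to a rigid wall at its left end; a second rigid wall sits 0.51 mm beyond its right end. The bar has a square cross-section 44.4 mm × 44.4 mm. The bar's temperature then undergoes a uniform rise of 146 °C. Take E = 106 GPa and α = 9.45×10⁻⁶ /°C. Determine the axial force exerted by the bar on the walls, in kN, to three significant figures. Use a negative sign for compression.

Free thermal expansion αLΔT = 9.45e-6 · 1900 · 146 = 2.621 mm.
The walls engage after the gap closes; constrained expansion = 2.621 − 0.51 = 2.111 mm.
The walls impose strain ε = −(2.111)/1900 = -1.1113e-03; σ = Eε = 106000 · -1.1113e-03 = -117.8 MPa.
Wall reaction R = σ·A = -117.8·1971 = -232200 N = -232.2 kN.

-232 kN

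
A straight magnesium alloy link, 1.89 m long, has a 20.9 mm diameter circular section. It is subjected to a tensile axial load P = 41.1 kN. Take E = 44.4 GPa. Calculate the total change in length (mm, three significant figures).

5.10 mm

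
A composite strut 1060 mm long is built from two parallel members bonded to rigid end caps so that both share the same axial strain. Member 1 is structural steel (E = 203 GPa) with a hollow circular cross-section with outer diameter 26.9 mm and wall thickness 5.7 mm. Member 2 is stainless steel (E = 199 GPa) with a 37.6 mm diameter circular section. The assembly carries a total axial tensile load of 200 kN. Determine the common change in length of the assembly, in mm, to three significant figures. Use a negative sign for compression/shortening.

A_1 = 379.6 mm².
A_2 = 1110 mm².
Equal strain + equilibrium ⇒ each member carries load in proportion to AE: A₁E₁ = 77060000 N, A₂E₂ = 221000000 N, ΣAE = 298000000 N.
δ = PL/ΣAE = 200000·1060/298000000 = 0.7113 mm.

0.711 mm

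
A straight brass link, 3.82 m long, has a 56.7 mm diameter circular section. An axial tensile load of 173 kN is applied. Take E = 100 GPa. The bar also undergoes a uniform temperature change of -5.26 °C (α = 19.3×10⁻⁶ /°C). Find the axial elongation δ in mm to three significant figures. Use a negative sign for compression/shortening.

A = 2525 mm².
δ_mech = NL/(AE) = 173000·3820/(2525·100000) = 2.617 mm.
δ_thermal = αLΔT = 19.3e-6·3820·-5.26 = -0.3878 mm.
δ = δ_mech + δ_thermal = 2.23 mm.

2.23 mm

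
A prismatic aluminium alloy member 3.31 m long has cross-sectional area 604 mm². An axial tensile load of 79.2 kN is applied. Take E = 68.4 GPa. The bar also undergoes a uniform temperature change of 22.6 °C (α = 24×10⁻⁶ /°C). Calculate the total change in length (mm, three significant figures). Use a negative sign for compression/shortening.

δ_mech = NL/(AE) = 79200·3310/(604·68400) = 6.345 mm.
δ_thermal = αLΔT = 24e-6·3310·22.6 = 1.795 mm.
δ = δ_mech + δ_thermal = 8.141 mm.

8.14 mm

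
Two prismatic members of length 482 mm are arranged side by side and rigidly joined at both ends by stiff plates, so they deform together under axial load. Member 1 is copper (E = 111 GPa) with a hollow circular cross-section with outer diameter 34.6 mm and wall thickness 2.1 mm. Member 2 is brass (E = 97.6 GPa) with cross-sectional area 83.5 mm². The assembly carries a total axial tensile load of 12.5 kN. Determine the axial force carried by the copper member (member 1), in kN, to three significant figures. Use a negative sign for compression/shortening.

9.31 kN

A_1 = 214.4 mm².
Equal strain + equilibrium ⇒ each member carries load in proportion to AE: A₁E₁ = 23800000 N, A₂E₂ = 8150000 N, ΣAE = 31950000 N.
F₁ = P·A₁E₁/ΣAE = 12500·23800000/31950000 = 9312 N.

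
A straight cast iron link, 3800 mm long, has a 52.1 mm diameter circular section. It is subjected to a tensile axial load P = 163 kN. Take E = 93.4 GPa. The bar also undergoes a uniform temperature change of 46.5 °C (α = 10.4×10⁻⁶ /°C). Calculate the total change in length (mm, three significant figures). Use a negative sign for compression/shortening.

4.95 mm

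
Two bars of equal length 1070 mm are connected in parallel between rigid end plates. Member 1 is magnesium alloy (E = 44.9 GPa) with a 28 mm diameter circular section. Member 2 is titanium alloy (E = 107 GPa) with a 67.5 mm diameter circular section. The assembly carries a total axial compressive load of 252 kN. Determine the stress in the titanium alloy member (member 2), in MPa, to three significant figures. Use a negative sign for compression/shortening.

A_1 = 615.8 mm².
A_2 = 3578 mm².
Equal strain + equilibrium ⇒ each member carries load in proportion to AE: A₁E₁ = 27650000 N, A₂E₂ = 382900000 N, ΣAE = 410500000 N.
σ₂ = P·E₂/ΣAE = -252000·107000/410500000 = -65.68 MPa.

-65.7 MPa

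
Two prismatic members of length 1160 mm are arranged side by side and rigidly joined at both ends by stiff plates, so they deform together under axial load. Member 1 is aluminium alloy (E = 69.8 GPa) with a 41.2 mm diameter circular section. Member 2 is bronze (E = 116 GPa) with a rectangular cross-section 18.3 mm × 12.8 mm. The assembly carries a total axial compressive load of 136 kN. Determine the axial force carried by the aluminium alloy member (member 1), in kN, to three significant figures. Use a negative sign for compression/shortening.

A_1 = 1333 mm².
A_2 = 234.2 mm².
Equal strain + equilibrium ⇒ each member carries load in proportion to AE: A₁E₁ = 93060000 N, A₂E₂ = 27170000 N, ΣAE = 120200000 N.
F₁ = P·A₁E₁/ΣAE = -136000·93060000/120200000 = -105300 N.

-105 kN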